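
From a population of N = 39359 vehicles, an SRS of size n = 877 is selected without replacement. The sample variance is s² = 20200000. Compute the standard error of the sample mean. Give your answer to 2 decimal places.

Under SRS without replacement, Var(ȳ) = (1 − f)·s²/n with f = n/N = 877/39359 = 0.02228207.
Var(ȳ) = (1 − 0.02228207)·20200000/877 = 0.97771793·23033.067 = 22519.843.
SE(ȳ) = √(22519.843) = 150.07.

150.07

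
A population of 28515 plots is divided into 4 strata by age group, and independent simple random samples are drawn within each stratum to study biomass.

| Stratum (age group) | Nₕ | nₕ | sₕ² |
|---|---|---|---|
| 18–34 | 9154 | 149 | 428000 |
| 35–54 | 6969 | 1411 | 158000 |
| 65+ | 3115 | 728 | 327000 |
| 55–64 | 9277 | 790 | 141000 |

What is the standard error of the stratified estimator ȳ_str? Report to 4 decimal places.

Var(ȳ_str) = Σₕ Wₕ²(1 − fₕ)sₕ²/nₕ with Wₕ = Nₕ/N, N = 28515.
18–34: Wₕ = 0.32102402; term = 0.32102402²·(1 − 0.01627704)·428000/149 = 291.20939.
35–54: Wₕ = 0.24439769; term = 0.24439769²·(1 − 0.20246807)·158000/1411 = 5.3342373.
65+: Wₕ = 0.10924075; term = 0.10924075²·(1 − 0.23370787)·327000/728 = 4.1075238.
55–64: Wₕ = 0.32533754; term = 0.32533754²·(1 − 0.08515684)·141000/790 = 17.282518.
Sum = 317.93367.
SE = √(317.93367) = 17.8307.

17.8307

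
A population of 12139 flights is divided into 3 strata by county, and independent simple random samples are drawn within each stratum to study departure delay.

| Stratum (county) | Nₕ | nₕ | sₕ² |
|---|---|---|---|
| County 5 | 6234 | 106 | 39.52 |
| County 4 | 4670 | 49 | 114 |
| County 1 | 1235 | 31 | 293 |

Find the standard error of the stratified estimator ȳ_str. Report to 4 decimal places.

0.7299

Var(ȳ_str) = Σₕ Wₕ²(1 − fₕ)sₕ²/nₕ with Wₕ = Nₕ/N, N = 12139.
County 5: Wₕ = 0.51355136; term = 0.51355136²·(1 − 0.01700353)·39.52/106 = 0.096656442.
County 4: Wₕ = 0.38471044; term = 0.38471044²·(1 − 0.01049251)·114/49 = 0.34071856.
County 1: Wₕ = 0.10173820; term = 0.10173820²·(1 − 0.02510121)·293/31 = 0.09537478.
Sum = 0.53274978.
SE = √(0.53274978) = 0.7299.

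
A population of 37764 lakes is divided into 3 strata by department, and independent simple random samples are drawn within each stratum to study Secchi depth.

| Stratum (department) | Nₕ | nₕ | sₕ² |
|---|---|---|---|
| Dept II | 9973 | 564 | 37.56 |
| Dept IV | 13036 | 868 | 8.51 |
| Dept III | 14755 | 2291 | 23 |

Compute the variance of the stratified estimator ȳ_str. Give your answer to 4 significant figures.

0.006767

Var(ȳ_str) = Σₕ Wₕ²(1 − fₕ)sₕ²/nₕ with Wₕ = Nₕ/N, N = 37764.
Dept II: Wₕ = 0.26408749; term = 0.26408749²·(1 − 0.05655269)·37.56/564 = 0.004381873.
Dept IV: Wₕ = 0.34519648; term = 0.34519648²·(1 − 0.06658484)·8.51/868 = 0.0010904793.
Dept III: Wₕ = 0.39071603; term = 0.39071603²·(1 − 0.15526940)·23/2291 = 0.0012946233.
Sum = 0.0067669756.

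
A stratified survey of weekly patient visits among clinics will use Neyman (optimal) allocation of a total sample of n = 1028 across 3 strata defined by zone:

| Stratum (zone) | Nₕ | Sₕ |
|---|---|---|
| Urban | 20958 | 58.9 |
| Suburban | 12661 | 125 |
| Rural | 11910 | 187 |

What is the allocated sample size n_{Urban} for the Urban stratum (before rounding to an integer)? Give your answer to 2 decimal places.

251.57

Neyman allocation: nₕ = n·NₕSₕ / Σⱼ NⱼSⱼ.
Σ NⱼSⱼ = 20958·58.9 + 12661·125 + 11910·187 = 5.0442212 × 10^6.
n_{Urban} = 1028·20958·58.9 / (5.0442212 × 10^6) = 251.57.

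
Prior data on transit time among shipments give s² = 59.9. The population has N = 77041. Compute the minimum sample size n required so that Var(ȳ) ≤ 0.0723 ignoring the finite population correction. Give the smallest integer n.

829

Without fpc, n₀ = s²/D = 59.9/0.0723 = 828.4924.
Rounding up, n = 829.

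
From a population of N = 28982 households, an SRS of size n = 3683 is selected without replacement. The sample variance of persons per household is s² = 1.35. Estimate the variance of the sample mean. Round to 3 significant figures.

3.20 × 10^-4

Under SRS without replacement, Var(ȳ) = (1 − f)·s²/n with f = n/N = 3683/28982 = 0.12707888.
Var(ȳ) = (1 − 0.12707888)·1.35/3683 = 0.87292112·3.6654901 × 10^-4 = 3.1996837 × 10^-4.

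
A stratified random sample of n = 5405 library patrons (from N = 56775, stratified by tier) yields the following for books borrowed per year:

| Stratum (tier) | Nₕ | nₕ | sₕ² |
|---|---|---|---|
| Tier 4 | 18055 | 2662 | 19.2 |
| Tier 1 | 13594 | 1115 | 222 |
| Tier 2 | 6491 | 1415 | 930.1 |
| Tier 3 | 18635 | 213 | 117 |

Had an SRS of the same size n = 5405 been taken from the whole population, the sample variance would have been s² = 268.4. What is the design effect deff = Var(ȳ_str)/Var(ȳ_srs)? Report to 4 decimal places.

1.6986

Var(ȳ_str) = Σ Wₕ²(1−fₕ)sₕ²/nₕ with Wₕ = Nₕ/56775:
  Tier 4: (18055/56775)²·(1−2662/18055)·19.2/2662 = 6.2187007 × 10^-4
  Tier 1: (13594/56775)²·(1−1115/13594)·222/1115 = 0.010478301
  Tier 2: (6491/56775)²·(1−1415/6491)·930.1/1415 = 0.0067188066
  Tier 3: (18635/56775)²·(1−213/18635)·117/213 = 0.058500307
  → Var(ȳ_str) = 0.076319285.
Var(ȳ_srs) = (1 − 5405/56775)·268.4/5405 = 0.044930291.
deff = 0.076319285 / 0.044930291 = 1.6986.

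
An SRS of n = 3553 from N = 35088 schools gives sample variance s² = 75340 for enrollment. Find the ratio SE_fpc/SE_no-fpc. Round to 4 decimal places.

0.9480

f = n/N = 3553/35088 = 0.10125969.
SE_no-fpc = √(s²/n) = 4.604847; SE_fpc = √((1−f)s²/n) = 4.3654831.
Ratio = √(1−f) = 0.94801915.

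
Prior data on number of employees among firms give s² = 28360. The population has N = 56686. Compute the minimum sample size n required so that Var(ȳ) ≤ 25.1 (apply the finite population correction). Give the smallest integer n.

1108

Without fpc, n₀ = s²/D = 28360/25.1 = 1129.8805.
With fpc, (1 − n/N)·s²/n ≤ D requires n ≥ n₀/(1 + n₀/N) = 1129.8805/(1 + 1129.8805/56686) = 1107.7995.
Rounding up, n = 1108.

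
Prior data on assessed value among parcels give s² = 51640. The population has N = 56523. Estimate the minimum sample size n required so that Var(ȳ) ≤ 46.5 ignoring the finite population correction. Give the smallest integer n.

Without fpc, n₀ = s²/D = 51640/46.5 = 1110.5376.
Rounding up, n = 1111.

1111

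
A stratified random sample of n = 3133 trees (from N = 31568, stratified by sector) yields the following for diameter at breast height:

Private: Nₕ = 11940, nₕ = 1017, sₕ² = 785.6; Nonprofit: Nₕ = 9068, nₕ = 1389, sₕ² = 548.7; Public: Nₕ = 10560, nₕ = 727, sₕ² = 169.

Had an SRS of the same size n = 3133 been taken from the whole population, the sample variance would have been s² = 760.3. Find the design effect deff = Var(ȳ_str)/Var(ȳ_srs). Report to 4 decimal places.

Var(ȳ_str) = Σ Wₕ²(1−fₕ)sₕ²/nₕ with Wₕ = Nₕ/31568:
  Private: (11940/31568)²·(1−1017/11940)·785.6/1017 = 0.10109569
  Nonprofit: (9068/31568)²·(1−1389/9068)·548.7/1389 = 0.027602903
  Public: (10560/31568)²·(1−727/10560)·169/727 = 0.024221895
  → Var(ȳ_str) = 0.15292049.
Var(ȳ_srs) = (1 − 3133/31568)·760.3/3133 = 0.21859024.
deff = 0.15292049 / 0.21859024 = 0.6996.

0.6996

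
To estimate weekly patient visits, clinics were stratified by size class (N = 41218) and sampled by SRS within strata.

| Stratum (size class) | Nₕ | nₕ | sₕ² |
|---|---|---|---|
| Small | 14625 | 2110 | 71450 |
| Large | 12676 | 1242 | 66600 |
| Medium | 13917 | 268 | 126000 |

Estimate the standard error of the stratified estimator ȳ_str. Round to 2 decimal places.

Var(ȳ_str) = Σₕ Wₕ²(1 − fₕ)sₕ²/nₕ with Wₕ = Nₕ/N, N = 41218.
Small: Wₕ = 0.35482071; term = 0.35482071²·(1 − 0.14427350)·71450/2110 = 3.6481499.
Large: Wₕ = 0.30753554; term = 0.30753554²·(1 − 0.09798044)·66600/1242 = 4.5746642.
Medium: Wₕ = 0.33764375; term = 0.33764375²·(1 − 0.01925702)·126000/268 = 52.566418.
Sum = 60.789232.
SE = √(60.789232) = 7.80.

7.80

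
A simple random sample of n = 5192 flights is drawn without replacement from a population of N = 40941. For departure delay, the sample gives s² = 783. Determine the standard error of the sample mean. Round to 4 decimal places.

0.3629

Under SRS without replacement, Var(ȳ) = (1 − f)·s²/n with f = n/N = 5192/40941 = 0.12681664.
Var(ȳ) = (1 − 0.12681664)·783/5192 = 0.87318336·0.15080894 = 0.13168385.
SE(ȳ) = √(0.13168385) = 0.3629.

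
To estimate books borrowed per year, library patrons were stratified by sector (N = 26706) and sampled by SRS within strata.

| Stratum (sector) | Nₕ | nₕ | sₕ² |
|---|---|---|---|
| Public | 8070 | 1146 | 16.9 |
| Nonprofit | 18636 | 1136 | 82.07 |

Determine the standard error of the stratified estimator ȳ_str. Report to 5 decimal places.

0.18491

Var(ȳ_str) = Σₕ Wₕ²(1 − fₕ)sₕ²/nₕ with Wₕ = Nₕ/N, N = 26706.
Public: Wₕ = 0.30217929; term = 0.30217929²·(1 − 0.14200743)·16.9/1146 = 0.0011553538.
Nonprofit: Wₕ = 0.69782071; term = 0.69782071²·(1 − 0.06095729)·82.07/1136 = 0.033035369.
Sum = 0.034190723.
SE = √(0.034190723) = 0.18491.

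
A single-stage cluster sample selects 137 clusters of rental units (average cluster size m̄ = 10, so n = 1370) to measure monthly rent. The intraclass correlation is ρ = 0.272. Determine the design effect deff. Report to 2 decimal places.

3.45

deff = 1 + (10 − 1)·0.272 = 1 + 2.448 = 3.448.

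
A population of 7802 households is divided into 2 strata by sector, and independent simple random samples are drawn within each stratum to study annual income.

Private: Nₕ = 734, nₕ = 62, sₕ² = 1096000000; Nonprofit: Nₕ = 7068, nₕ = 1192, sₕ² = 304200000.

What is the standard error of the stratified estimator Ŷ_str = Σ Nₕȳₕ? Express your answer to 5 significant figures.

4.3953 × 10^6

Var(Ŷ_str) = Σₕ Nₕ²(1 − fₕ)sₕ²/nₕ.
Private: 734²·(1 − 62/734)·1096000000/62 = 8.7193517 × 10^12.
Nonprofit: 7068²·(1 − 1192/7068)·304200000/1192 = 1.0598912 × 10^13.
Sum = 1.9318264 × 10^13.
SE = √(1.9318264 × 10^13) = 4.3953 × 10^6.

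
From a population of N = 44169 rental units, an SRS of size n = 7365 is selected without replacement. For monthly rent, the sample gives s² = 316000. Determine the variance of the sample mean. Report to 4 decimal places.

35.7513

Under SRS without replacement, Var(ȳ) = (1 − f)·s²/n with f = n/N = 7365/44169 = 0.16674591.
Var(ȳ) = (1 − 0.16674591)·316000/7365 = 0.83325409·42.905635 = 35.751296.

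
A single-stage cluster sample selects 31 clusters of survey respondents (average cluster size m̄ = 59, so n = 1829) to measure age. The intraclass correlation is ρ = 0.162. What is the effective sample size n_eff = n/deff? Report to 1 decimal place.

175.9

deff = 1 + (59 − 1)·0.162 = 1 + 9.396 = 10.396.
n_eff = 1829 / 10.396 = 175.9.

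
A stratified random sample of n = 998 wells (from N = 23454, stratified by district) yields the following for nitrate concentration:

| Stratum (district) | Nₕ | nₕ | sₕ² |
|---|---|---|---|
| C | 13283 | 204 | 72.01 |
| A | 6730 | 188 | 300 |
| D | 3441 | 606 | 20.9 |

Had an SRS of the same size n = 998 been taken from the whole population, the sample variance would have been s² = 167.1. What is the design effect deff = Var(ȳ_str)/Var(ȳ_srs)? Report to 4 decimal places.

Var(ȳ_str) = Σ Wₕ²(1−fₕ)sₕ²/nₕ with Wₕ = Nₕ/23454:
  C: (13283/23454)²·(1−204/13283)·72.01/204 = 0.11148066
  A: (6730/23454)²·(1−188/6730)·300/188 = 0.1277189
  D: (3441/23454)²·(1−606/3441)·20.9/606 = 6.1161419 × 10^-4
  → Var(ȳ_str) = 0.23981117.
Var(ȳ_srs) = (1 − 998/23454)·167.1/998 = 0.16031029.
deff = 0.23981117 / 0.16031029 = 1.4959.

1.4959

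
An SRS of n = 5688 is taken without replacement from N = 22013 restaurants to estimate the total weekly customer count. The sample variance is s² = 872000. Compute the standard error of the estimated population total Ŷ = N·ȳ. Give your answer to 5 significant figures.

Var(Ŷ) = N²·Var(ȳ) = N²·(1 − n/N)·s²/n.
f = 5688/22013 = 0.25839277; Var(ȳ) = 0.74160723·872000/5688 = 113.69225.
Var(Ŷ) = 22013² · 113.69225 = 5.50921 × 10^10.
SE(Ŷ) = √(5.50921 × 10^10) = 234720.

234720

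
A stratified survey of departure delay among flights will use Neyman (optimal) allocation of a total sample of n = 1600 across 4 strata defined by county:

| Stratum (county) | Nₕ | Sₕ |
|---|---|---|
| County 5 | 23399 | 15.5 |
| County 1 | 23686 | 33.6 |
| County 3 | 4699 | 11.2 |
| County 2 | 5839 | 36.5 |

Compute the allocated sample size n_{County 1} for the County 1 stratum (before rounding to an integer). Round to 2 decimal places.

Neyman allocation: nₕ = n·NₕSₕ / Σⱼ NⱼSⱼ.
Σ NⱼSⱼ = 23399·15.5 + 23686·33.6 + 4699·11.2 + 5839·36.5 = 1.4242864 × 10^6.
n_{County 1} = 1600·23686·33.6 / (1.4242864 × 10^6) = 894.03.

894.03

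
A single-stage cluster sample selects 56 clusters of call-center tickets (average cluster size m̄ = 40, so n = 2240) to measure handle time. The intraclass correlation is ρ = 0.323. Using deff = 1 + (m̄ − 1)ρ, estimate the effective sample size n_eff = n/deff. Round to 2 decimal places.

164.74

deff = 1 + (40 − 1)·0.323 = 1 + 12.597 = 13.597.
n_eff = 2240 / 13.597 = 164.74.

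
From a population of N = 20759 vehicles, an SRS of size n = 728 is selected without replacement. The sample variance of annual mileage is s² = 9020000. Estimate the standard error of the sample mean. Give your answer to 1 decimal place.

Under SRS without replacement, Var(ȳ) = (1 − f)·s²/n with f = n/N = 728/20759 = 0.03506913.
Var(ȳ) = (1 − 0.03506913)·9020000/728 = 0.96493087·12390.11 = 11955.6.
SE(ȳ) = √(11955.6) = 109.3.

109.3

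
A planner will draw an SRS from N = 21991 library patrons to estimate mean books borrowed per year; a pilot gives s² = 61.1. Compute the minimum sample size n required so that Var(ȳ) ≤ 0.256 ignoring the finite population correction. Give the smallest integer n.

Without fpc, n₀ = s²/D = 61.1/0.256 = 238.6719.
Rounding up, n = 239.

239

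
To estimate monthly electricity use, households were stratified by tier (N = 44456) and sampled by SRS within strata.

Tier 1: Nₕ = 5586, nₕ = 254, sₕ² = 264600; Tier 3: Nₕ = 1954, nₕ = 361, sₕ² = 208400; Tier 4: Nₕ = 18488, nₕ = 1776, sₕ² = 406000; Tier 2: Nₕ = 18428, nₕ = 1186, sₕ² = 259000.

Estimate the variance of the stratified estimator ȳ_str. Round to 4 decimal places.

Var(ȳ_str) = Σₕ Wₕ²(1 − fₕ)sₕ²/nₕ with Wₕ = Nₕ/N, N = 44456.
Tier 1: Wₕ = 0.12565233; term = 0.12565233²·(1 − 0.04547082)·264600/254 = 15.699522.
Tier 3: Wₕ = 0.04395357; term = 0.04395357²·(1 − 0.18474923)·208400/361 = 0.9092223.
Tier 4: Wₕ = 0.41587187; term = 0.41587187²·(1 − 0.09606231)·406000/1776 = 35.738857.
Tier 2: Wₕ = 0.41452222; term = 0.41452222²·(1 − 0.06435858)·259000/1186 = 35.109137.
Sum = 87.456738.

87.4567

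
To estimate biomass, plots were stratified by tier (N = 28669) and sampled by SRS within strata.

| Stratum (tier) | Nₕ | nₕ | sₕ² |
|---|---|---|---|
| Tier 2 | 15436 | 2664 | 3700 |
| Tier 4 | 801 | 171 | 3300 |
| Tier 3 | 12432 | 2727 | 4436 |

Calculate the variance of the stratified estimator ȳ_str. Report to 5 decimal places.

Var(ȳ_str) = Σₕ Wₕ²(1 − fₕ)sₕ²/nₕ with Wₕ = Nₕ/N, N = 28669.
Tier 2: Wₕ = 0.53842129; term = 0.53842129²·(1 − 0.17258357)·3700/2664 = 0.33314714.
Tier 4: Wₕ = 0.02793959; term = 0.02793959²·(1 − 0.21348315)·3300/171 = 0.011848566.
Tier 3: Wₕ = 0.43363912; term = 0.43363912²·(1 − 0.21935328)·4436/2727 = 0.23879094.
Sum = 0.58378665.

0.58379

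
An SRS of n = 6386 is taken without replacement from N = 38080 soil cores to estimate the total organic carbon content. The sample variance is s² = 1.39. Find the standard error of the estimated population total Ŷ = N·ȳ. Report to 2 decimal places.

Var(Ŷ) = N²·Var(ȳ) = N²·(1 − n/N)·s²/n.
f = 6386/38080 = 0.16769958; Var(ȳ) = 0.83230042·1.39/6386 = 1.8116154 × 10^-4.
Var(Ŷ) = 38080² · (1.8116154 × 10^-4) = 262699.89.
SE(Ŷ) = √(262699.89) = 512.54.

512.54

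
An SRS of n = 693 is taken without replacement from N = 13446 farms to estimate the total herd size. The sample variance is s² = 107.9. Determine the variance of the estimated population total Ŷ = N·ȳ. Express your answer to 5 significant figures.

Var(Ŷ) = N²·Var(ȳ) = N²·(1 − n/N)·s²/n.
f = 693/13446 = 0.05153949; Var(ȳ) = 0.94846051·107.9/693 = 0.14767516.
Var(Ŷ) = 13446² · 0.14767516 = 2.6698918 × 10^7.

2.6699 × 10^7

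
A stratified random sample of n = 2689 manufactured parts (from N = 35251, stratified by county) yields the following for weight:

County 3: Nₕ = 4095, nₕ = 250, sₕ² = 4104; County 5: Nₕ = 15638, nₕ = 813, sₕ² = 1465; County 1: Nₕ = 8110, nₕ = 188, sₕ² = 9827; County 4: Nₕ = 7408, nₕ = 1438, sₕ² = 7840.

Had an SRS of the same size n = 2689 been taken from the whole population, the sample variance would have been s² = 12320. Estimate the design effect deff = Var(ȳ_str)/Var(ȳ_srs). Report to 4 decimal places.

0.8130

Var(ȳ_str) = Σ Wₕ²(1−fₕ)sₕ²/nₕ with Wₕ = Nₕ/35251:
  County 3: (4095/35251)²·(1−250/4095)·4104/250 = 0.20800545
  County 5: (15638/35251)²·(1−813/15638)·1465/813 = 0.33618637
  County 1: (8110/35251)²·(1−188/8110)·9827/188 = 2.7025636
  County 4: (7408/35251)²·(1−1438/7408)·7840/1438 = 0.19403925
  → Var(ȳ_str) = 3.4407947.
Var(ȳ_srs) = (1 − 2689/35251)·12320/2689 = 4.2321352.
deff = 3.4407947 / 4.2321352 = 0.8130.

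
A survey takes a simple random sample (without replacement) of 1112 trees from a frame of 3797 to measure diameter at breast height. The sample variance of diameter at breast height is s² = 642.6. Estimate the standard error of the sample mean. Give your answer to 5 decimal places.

Under SRS without replacement, Var(ȳ) = (1 − f)·s²/n with f = n/N = 1112/3797 = 0.29286279.
Var(ȳ) = (1 − 0.29286279)·642.6/1112 = 0.70713721·0.5778777 = 0.40863883.
SE(ȳ) = √(0.40863883) = 0.63925.

0.63925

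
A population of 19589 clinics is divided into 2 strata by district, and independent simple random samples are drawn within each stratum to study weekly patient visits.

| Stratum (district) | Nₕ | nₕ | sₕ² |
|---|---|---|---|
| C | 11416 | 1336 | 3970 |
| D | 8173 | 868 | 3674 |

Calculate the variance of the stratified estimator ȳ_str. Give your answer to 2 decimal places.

Var(ȳ_str) = Σₕ Wₕ²(1 − fₕ)sₕ²/nₕ with Wₕ = Nₕ/N, N = 19589.
C: Wₕ = 0.58277605; term = 0.58277605²·(1 − 0.11702873)·3970/1336 = 0.89111552.
D: Wₕ = 0.41722395; term = 0.41722395²·(1 − 0.10620335)·3674/868 = 0.65856192.
Sum = 1.5496774.

1.55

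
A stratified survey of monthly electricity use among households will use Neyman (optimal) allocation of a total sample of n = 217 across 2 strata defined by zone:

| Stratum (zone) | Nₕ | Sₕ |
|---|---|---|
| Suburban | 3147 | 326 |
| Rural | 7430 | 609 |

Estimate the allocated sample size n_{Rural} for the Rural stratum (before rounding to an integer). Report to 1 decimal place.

176.9

Neyman allocation: nₕ = n·NₕSₕ / Σⱼ NⱼSⱼ.
Σ NⱼSⱼ = 3147·326 + 7430·609 = 5.550792 × 10^6.
n_{Rural} = 217·7430·609 / (5.550792 × 10^6) = 176.9.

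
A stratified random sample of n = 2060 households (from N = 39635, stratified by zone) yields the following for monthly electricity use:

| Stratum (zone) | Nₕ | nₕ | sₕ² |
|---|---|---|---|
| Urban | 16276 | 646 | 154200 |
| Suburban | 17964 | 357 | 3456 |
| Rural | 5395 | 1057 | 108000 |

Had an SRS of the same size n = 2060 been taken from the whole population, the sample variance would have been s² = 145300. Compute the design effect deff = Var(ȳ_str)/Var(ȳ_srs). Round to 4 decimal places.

Var(ȳ_str) = Σ Wₕ²(1−fₕ)sₕ²/nₕ with Wₕ = Nₕ/39635:
  Urban: (16276/39635)²·(1−646/16276)·154200/646 = 38.654565
  Suburban: (17964/39635)²·(1−357/17964)·3456/357 = 1.9491093
  Rural: (5395/39635)²·(1−1057/5395)·108000/1057 = 1.5222011
  → Var(ȳ_str) = 42.125875.
Var(ȳ_srs) = (1 − 2060/39635)·145300/2060 = 66.868029.
deff = 42.125875 / 66.868029 = 0.6300.

0.6300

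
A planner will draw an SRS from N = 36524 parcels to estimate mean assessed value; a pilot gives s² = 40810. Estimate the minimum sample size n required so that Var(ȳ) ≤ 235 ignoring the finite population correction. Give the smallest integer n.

174

Without fpc, n₀ = s²/D = 40810/235 = 173.6596.
Rounding up, n = 174.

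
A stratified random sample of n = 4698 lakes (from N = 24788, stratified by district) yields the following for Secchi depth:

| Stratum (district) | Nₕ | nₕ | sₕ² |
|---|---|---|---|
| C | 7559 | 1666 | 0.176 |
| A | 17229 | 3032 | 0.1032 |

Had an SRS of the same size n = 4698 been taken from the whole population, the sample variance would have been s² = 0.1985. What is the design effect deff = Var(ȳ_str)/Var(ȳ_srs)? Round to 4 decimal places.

0.6193

Var(ȳ_str) = Σ Wₕ²(1−fₕ)sₕ²/nₕ with Wₕ = Nₕ/24788:
  C: (7559/24788)²·(1−1666/7559)·0.176/1666 = 7.6587075 × 10^-6
  A: (17229/24788)²·(1−3032/17229)·0.1032/3032 = 1.3549528 × 10^-5
  → Var(ȳ_str) = 2.1208236 × 10^-5.
Var(ȳ_srs) = (1 − 4698/24788)·0.1985/4698 = 3.4244115 × 10^-5.
deff = (2.1208236 × 10^-5) / (3.4244115 × 10^-5) = 0.6193.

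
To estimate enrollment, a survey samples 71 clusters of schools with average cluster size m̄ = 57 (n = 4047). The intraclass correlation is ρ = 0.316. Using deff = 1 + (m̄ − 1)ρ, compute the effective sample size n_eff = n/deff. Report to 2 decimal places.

deff = 1 + (57 − 1)·0.316 = 1 + 17.696 = 18.696.
n_eff = 4047 / 18.696 = 216.46.

216.46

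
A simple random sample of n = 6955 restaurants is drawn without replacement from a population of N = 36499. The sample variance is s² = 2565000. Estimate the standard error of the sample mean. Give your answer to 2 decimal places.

17.28

Under SRS without replacement, Var(ȳ) = (1 − f)·s²/n with f = n/N = 6955/36499 = 0.19055317.
Var(ȳ) = (1 − 0.19055317)·2565000/6955 = 0.80944683·368.79942 = 298.52353.
SE(ȳ) = √(298.52353) = 17.28.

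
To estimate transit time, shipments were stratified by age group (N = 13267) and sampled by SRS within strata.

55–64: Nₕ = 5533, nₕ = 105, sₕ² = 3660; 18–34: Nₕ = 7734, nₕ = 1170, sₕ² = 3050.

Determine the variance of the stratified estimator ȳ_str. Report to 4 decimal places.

Var(ȳ_str) = Σₕ Wₕ²(1 − fₕ)sₕ²/nₕ with Wₕ = Nₕ/N, N = 13267.
55–64: Wₕ = 0.41704982; term = 0.41704982²·(1 − 0.01897705)·3660/105 = 5.9476696.
18–34: Wₕ = 0.58295018; term = 0.58295018²·(1 − 0.15128006)·3050/1170 = 0.75186741.
Sum = 6.699537.

6.6995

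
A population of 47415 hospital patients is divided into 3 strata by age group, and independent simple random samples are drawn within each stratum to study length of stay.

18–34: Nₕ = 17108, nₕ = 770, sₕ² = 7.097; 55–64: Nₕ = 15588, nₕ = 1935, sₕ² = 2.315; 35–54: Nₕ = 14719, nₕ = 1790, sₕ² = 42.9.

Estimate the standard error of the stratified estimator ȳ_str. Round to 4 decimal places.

Var(ȳ_str) = Σₕ Wₕ²(1 − fₕ)sₕ²/nₕ with Wₕ = Nₕ/N, N = 47415.
18–34: Wₕ = 0.36081409; term = 0.36081409²·(1 − 0.04500818)·7.097/770 = 0.0011459105.
55–64: Wₕ = 0.32875672; term = 0.32875672²·(1 − 0.12413395)·2.315/1935 = 1.132549 × 10^-4.
35–54: Wₕ = 0.31042919; term = 0.31042919²·(1 − 0.12161152)·42.9/1790 = 0.0020286914.
Sum = 0.0032878568.
SE = √(0.0032878568) = 0.0573.

0.0573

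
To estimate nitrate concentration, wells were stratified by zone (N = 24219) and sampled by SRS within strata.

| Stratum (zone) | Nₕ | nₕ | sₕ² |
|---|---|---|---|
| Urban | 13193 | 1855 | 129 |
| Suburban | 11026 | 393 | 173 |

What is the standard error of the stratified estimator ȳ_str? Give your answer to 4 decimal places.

0.3251

Var(ȳ_str) = Σₕ Wₕ²(1 − fₕ)sₕ²/nₕ with Wₕ = Nₕ/N, N = 24219.
Urban: Wₕ = 0.54473760; term = 0.54473760²·(1 − 0.14060487)·129/1855 = 0.017734273.
Suburban: Wₕ = 0.45526240; term = 0.45526240²·(1 − 0.03564303)·173/393 = 0.087986277.
Sum = 0.10572055.
SE = √(0.10572055) = 0.3251.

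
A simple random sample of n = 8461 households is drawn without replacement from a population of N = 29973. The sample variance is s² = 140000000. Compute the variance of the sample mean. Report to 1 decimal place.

11875.6

Under SRS without replacement, Var(ȳ) = (1 − f)·s²/n with f = n/N = 8461/29973 = 0.28228739.
Var(ȳ) = (1 − 0.28228739)·140000000/8461 = 0.71771261·16546.508 = 11875.637.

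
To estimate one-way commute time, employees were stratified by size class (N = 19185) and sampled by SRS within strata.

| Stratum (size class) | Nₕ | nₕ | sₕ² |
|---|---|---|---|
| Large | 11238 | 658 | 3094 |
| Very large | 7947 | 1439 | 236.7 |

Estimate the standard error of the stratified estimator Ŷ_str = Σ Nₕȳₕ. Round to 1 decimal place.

Var(Ŷ_str) = Σₕ Nₕ²(1 − fₕ)sₕ²/nₕ.
Large: 11238²·(1 − 658/11238)·3094/658 = 5.5907376 × 10^8.
Very large: 7947²·(1 − 1439/7947)·236.7/1439 = 8.5072309 × 10^6.
Sum = 5.6758099 × 10^8.
SE = √(5.6758099 × 10^8) = 23824.0.

23824.0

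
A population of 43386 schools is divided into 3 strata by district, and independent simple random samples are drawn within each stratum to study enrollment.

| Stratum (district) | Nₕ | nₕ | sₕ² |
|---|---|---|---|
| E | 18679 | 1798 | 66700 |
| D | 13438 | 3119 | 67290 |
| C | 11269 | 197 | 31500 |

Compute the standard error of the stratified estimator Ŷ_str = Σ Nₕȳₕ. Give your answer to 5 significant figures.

Var(Ŷ_str) = Σₕ Nₕ²(1 − fₕ)sₕ²/nₕ.
E: 18679²·(1 − 1798/18679)·66700/1798 = 1.1697362 × 10^10.
D: 13438²·(1 − 3119/13438)·67290/3119 = 2.9916267 × 10^9.
C: 11269²·(1 − 197/11269)·31500/197 = 1.9950592 × 10^10.
Sum = 3.4639581 × 10^10.
SE = √(3.4639581 × 10^10) = 186120.

186120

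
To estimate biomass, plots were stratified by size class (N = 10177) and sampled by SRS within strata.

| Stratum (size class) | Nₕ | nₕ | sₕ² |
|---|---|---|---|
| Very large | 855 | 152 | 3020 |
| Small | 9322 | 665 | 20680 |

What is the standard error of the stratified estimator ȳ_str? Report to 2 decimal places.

Var(ȳ_str) = Σₕ Wₕ²(1 − fₕ)sₕ²/nₕ with Wₕ = Nₕ/N, N = 10177.
Very large: Wₕ = 0.08401297; term = 0.08401297²·(1 − 0.17777778)·3020/152 = 0.11530423.
Small: Wₕ = 0.91598703; term = 0.91598703²·(1 − 0.07133662)·20680/665 = 24.230694.
Sum = 24.345998.
SE = √(24.345998) = 4.93.

4.93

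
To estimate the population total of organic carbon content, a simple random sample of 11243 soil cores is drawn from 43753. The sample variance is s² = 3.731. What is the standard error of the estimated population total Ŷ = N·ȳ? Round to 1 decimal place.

687.0

Var(Ŷ) = N²·Var(ȳ) = N²·(1 − n/N)·s²/n.
f = 11243/43753 = 0.25696524; Var(ȳ) = 0.74303476·3.731/11243 = 2.4657678 × 10^-4.
Var(Ŷ) = 43753² · (2.4657678 × 10^-4) = 472028.1.
SE(Ŷ) = √(472028.1) = 687.0.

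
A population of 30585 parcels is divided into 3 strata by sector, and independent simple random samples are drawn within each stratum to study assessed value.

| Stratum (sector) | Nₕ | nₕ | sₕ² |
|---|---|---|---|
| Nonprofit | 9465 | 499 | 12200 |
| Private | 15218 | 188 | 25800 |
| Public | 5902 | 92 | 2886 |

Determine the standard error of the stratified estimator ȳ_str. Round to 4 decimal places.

6.0764

Var(ȳ_str) = Σₕ Wₕ²(1 − fₕ)sₕ²/nₕ with Wₕ = Nₕ/N, N = 30585.
Nonprofit: Wₕ = 0.30946542; term = 0.30946542²·(1 − 0.05272055)·12200/499 = 2.2180006.
Private: Wₕ = 0.49756417; term = 0.49756417²·(1 − 0.01235379)·25800/188 = 33.555325.
Public: Wₕ = 0.19297041; term = 0.19297041²·(1 − 0.01558794)·2886/92 = 1.149918.
Sum = 36.923244.
SE = √(36.923244) = 6.0764.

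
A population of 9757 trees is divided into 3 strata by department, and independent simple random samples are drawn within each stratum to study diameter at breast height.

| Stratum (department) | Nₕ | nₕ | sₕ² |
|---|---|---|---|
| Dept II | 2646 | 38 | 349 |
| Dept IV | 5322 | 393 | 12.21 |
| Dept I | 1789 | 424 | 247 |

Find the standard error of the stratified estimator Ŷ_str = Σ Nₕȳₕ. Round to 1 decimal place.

8100.4

Var(Ŷ_str) = Σₕ Nₕ²(1 − fₕ)sₕ²/nₕ.
Dept II: 2646²·(1 − 38/2646)·349/38 = 6.3378106 × 10^7.
Dept IV: 5322²·(1 − 393/5322)·12.21/393 = 814998.49.
Dept I: 1789²·(1 − 424/1789)·247/424 = 1.4225715 × 10^6.
Sum = 6.5615676 × 10^7.
SE = √(6.5615676 × 10^7) = 8100.4.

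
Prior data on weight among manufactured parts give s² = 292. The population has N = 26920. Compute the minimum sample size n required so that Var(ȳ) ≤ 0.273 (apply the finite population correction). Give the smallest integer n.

1029

Without fpc, n₀ = s²/D = 292/0.273 = 1069.5971.
With fpc, (1 − n/N)·s²/n ≤ D requires n ≥ n₀/(1 + n₀/N) = 1069.5971/(1 + 1069.5971/26920) = 1028.7234.
Rounding up, n = 1029.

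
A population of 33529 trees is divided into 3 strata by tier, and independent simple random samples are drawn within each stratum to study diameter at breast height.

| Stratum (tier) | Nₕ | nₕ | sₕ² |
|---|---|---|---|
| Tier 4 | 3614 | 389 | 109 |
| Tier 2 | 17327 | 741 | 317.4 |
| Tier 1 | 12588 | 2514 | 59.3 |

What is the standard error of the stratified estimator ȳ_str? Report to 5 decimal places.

0.33921

Var(ȳ_str) = Σₕ Wₕ²(1 − fₕ)sₕ²/nₕ with Wₕ = Nₕ/N, N = 33529.
Tier 4: Wₕ = 0.10778729; term = 0.10778729²·(1 − 0.10763697)·109/389 = 0.0029050497.
Tier 2: Wₕ = 0.51677652; term = 0.51677652²·(1 − 0.04276563)·317.4/741 = 0.1094996.
Tier 1: Wₕ = 0.37543619; term = 0.37543619²·(1 − 0.19971401)·59.3/2514 = 0.0026607673.
Sum = 0.11506542.
SE = √(0.11506542) = 0.33921.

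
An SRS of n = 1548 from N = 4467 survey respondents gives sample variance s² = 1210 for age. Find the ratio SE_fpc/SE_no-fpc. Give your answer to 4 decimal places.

f = n/N = 1548/4467 = 0.34654130.
SE_no-fpc = √(s²/n) = 0.88411184; SE_fpc = √((1−f)s²/n) = 0.71468765.
Ratio = √(1−f) = 0.80836792.

0.8084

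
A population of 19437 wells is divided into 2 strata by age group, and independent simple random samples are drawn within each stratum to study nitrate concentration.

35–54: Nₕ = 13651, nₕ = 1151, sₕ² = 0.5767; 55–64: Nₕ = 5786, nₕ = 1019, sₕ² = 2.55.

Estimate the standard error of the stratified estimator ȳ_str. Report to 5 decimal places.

0.02022

Var(ȳ_str) = Σₕ Wₕ²(1 − fₕ)sₕ²/nₕ with Wₕ = Nₕ/N, N = 19437.
35–54: Wₕ = 0.70232032; term = 0.70232032²·(1 − 0.08431617)·0.5767/1151 = 2.2630317 × 10^-4.
55–64: Wₕ = 0.29767968; term = 0.29767968²·(1 − 0.17611476)·2.55/1019 = 1.8269687 × 10^-4.
Sum = 4.0900004 × 10^-4.
SE = √(4.0900004 × 10^-4) = 0.02022.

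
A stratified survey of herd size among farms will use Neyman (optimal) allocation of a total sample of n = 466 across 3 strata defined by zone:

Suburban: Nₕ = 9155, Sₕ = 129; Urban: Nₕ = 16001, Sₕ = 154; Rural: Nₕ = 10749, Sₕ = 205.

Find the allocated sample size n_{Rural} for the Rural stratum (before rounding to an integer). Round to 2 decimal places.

Neyman allocation: nₕ = n·NₕSₕ / Σⱼ NⱼSⱼ.
Σ NⱼSⱼ = 9155·129 + 16001·154 + 10749·205 = 5.848694 × 10^6.
n_{Rural} = 466·10749·205 / (5.848694 × 10^6) = 175.57.

175.57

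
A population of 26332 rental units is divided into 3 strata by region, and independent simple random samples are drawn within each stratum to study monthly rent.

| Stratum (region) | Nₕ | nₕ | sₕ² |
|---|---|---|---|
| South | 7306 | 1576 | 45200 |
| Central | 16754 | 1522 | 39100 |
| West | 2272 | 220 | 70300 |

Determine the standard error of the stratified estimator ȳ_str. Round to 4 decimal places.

Var(ȳ_str) = Σₕ Wₕ²(1 − fₕ)sₕ²/nₕ with Wₕ = Nₕ/N, N = 26332.
South: Wₕ = 0.27745709; term = 0.27745709²·(1 − 0.21571311)·45200/1576 = 1.731605.
Central: Wₕ = 0.63626006; term = 0.63626006²·(1 − 0.09084398)·39100/1522 = 9.4551812.
West: Wₕ = 0.08628285; term = 0.08628285²·(1 − 0.09683099)·70300/220 = 2.1485756.
Sum = 13.335362.
SE = √(13.335362) = 3.6518.

3.6518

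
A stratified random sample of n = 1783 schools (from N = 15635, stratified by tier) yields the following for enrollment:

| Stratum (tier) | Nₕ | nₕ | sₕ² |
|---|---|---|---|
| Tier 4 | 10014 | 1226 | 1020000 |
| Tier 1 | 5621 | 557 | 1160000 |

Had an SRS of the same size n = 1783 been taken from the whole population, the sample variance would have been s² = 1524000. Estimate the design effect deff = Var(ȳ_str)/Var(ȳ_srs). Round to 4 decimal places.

0.7157

Var(ȳ_str) = Σ Wₕ²(1−fₕ)sₕ²/nₕ with Wₕ = Nₕ/15635:
  Tier 4: (10014/15635)²·(1−1226/10014)·1020000/1226 = 299.51016
  Tier 1: (5621/15635)²·(1−557/5621)·1160000/557 = 242.50143
  → Var(ȳ_str) = 542.01159.
Var(ȳ_srs) = (1 − 1783/15635)·1524000/1783 = 757.26559.
deff = 542.01159 / 757.26559 = 0.7157.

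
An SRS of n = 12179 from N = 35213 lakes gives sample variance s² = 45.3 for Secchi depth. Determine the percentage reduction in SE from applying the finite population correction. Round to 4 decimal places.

19.1215

f = n/N = 12179/35213 = 0.34586658.
SE_no-fpc = √(s²/n) = 0.060987845; SE_fpc = √((1−f)s²/n) = 0.049326063.
Ratio = √(1−f) = 0.80878515. Reduction = 100·(1 − 0.80878515) = 19.1215%.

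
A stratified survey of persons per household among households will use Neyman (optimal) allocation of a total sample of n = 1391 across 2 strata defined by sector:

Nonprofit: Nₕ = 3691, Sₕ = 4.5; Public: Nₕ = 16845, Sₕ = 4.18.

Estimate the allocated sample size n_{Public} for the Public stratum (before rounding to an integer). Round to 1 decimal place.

Neyman allocation: nₕ = n·NₕSₕ / Σⱼ NⱼSⱼ.
Σ NⱼSⱼ = 3691·4.5 + 16845·4.18 = 87021.6.
n_{Public} = 1391·16845·4.18 / 87021.6 = 1125.5.

1125.5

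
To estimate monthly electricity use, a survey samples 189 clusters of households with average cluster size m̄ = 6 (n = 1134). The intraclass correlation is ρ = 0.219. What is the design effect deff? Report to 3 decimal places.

2.095

deff = 1 + (6 − 1)·0.219 = 1 + 1.095 = 2.095.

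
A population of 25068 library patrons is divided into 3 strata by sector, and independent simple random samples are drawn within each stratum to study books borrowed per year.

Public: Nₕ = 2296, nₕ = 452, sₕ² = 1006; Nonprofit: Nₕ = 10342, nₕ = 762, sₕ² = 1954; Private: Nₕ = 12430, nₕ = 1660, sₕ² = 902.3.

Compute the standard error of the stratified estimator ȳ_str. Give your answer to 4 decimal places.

Var(ȳ_str) = Σₕ Wₕ²(1 − fₕ)sₕ²/nₕ with Wₕ = Nₕ/N, N = 25068.
Public: Wₕ = 0.09159087; term = 0.09159087²·(1 − 0.19686411)·1006/452 = 0.014995225.
Nonprofit: Wₕ = 0.41255784; term = 0.41255784²·(1 − 0.07368014)·1954/762 = 0.40429676.
Private: Wₕ = 0.49585128; term = 0.49585128²·(1 − 0.13354787)·902.3/1660 = 0.11579514.
Sum = 0.53508713.
SE = √(0.53508713) = 0.7315.

0.7315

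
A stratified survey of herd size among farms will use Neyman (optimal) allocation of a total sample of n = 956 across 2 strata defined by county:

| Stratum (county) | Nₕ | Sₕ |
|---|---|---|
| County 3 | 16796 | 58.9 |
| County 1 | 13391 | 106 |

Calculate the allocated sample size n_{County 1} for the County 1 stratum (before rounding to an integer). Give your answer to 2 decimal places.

563.36

Neyman allocation: nₕ = n·NₕSₕ / Σⱼ NⱼSⱼ.
Σ NⱼSⱼ = 16796·58.9 + 13391·106 = 2.4087304 × 10^6.
n_{County 1} = 956·13391·106 / (2.4087304 × 10^6) = 563.36.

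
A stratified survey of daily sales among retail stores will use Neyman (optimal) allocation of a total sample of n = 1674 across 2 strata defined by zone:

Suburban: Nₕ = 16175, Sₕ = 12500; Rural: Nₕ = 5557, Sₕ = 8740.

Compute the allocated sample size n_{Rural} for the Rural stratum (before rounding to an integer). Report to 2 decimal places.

Neyman allocation: nₕ = n·NₕSₕ / Σⱼ NⱼSⱼ.
Σ NⱼSⱼ = 16175·12500 + 5557·8740 = 2.5075568 × 10^8.
n_{Rural} = 1674·5557·8740 / (2.5075568 × 10^8) = 324.23.

324.23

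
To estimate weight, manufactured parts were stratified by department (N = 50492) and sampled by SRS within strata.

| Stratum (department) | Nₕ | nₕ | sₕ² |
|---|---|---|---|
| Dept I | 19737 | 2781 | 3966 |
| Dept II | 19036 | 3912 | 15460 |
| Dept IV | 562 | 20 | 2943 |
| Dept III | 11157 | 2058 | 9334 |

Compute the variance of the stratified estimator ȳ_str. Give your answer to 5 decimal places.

0.83166

Var(ȳ_str) = Σₕ Wₕ²(1 − fₕ)sₕ²/nₕ with Wₕ = Nₕ/N, N = 50492.
Dept I: Wₕ = 0.39089361; term = 0.39089361²·(1 − 0.14090287)·3966/2781 = 0.18720228.
Dept II: Wₕ = 0.37701022; term = 0.37701022²·(1 − 0.20550536)·15460/3912 = 0.44628045.
Dept IV: Wₕ = 0.01113048; term = 0.01113048²·(1 − 0.03558719)·2943/20 = 0.017581289.
Dept III: Wₕ = 0.22096570; term = 0.22096570²·(1 − 0.18445819)·9334/2058 = 0.18060026.
Sum = 0.83166428.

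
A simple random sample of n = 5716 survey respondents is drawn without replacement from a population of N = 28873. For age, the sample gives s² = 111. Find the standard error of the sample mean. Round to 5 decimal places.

Under SRS without replacement, Var(ȳ) = (1 − f)·s²/n with f = n/N = 5716/28873 = 0.19797042.
Var(ȳ) = (1 − 0.19797042)·111/5716 = 0.80202958·0.019419174 = 0.015574752.
SE(ȳ) = √(0.015574752) = 0.12480.

0.12480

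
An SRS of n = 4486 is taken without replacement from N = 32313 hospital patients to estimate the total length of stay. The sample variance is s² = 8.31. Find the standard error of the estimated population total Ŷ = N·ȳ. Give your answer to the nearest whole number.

Var(Ŷ) = N²·Var(ȳ) = N²·(1 − n/N)·s²/n.
f = 4486/32313 = 0.13882957; Var(ȳ) = 0.86117043·8.31/4486 = 0.0015952577.
Var(Ŷ) = 32313² · 0.0015952577 = 1.6656564 × 10^6.
SE(Ŷ) = √(1.6656564 × 10^6) = 1291.

1291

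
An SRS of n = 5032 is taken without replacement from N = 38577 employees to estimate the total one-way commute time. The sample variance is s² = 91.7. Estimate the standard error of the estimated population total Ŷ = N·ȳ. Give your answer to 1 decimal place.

4856.2

Var(Ŷ) = N²·Var(ȳ) = N²·(1 − n/N)·s²/n.
f = 5032/38577 = 0.13044042; Var(ȳ) = 0.86955958·91.7/5032 = 0.015846306.
Var(Ŷ) = 38577² · 0.015846306 = 2.3582234 × 10^7.
SE(Ŷ) = √(2.3582234 × 10^7) = 4856.2.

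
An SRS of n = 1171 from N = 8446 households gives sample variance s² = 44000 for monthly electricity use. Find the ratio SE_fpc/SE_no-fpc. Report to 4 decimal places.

0.9281

f = n/N = 1171/8446 = 0.13864551.
SE_no-fpc = √(s²/n) = 6.1298224; SE_fpc = √((1−f)s²/n) = 5.6890382.
Ratio = √(1−f) = 0.92809185.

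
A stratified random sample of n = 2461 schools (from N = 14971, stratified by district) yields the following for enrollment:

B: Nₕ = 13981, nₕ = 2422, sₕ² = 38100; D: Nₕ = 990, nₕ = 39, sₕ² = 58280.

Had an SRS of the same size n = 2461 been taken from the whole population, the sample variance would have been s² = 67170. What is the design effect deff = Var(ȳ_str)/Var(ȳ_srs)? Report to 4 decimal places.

Var(ȳ_str) = Σ Wₕ²(1−fₕ)sₕ²/nₕ with Wₕ = Nₕ/14971:
  B: (13981/14971)²·(1−2422/13981)·38100/2422 = 11.342472
  D: (990/14971)²·(1−39/990)·58280/39 = 6.2772442
  → Var(ȳ_str) = 17.619716.
Var(ȳ_srs) = (1 − 2461/14971)·67170/2461 = 22.807109.
deff = 17.619716 / 22.807109 = 0.7726.

0.7726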